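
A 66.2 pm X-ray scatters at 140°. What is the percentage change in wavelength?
6.4728%

Calculate the Compton shift:
Δλ = λ_C(1 - cos(140°))
Δλ = 2.4263 × (1 - cos(140°))
Δλ = 2.4263 × 1.7660
Δλ = 4.2850 pm

Percentage change:
(Δλ/λ₀) × 100 = (4.2850/66.2) × 100
= 6.4728%

(Intermediate values are shown rounded; full precision is carried through to the final answer.)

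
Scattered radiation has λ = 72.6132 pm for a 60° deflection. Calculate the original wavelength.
71.4000 pm

From λ' = λ + Δλ, we have λ = λ' - Δλ

First calculate the Compton shift:
Δλ = λ_C(1 - cos θ)
Δλ = 2.4263 × (1 - cos(60°))
Δλ = 2.4263 × 0.5000
Δλ = 1.2132 pm

Initial wavelength:
λ = λ' - Δλ
λ = 72.6132 - 1.2132
λ = 71.4000 pm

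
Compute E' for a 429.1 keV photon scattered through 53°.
321.5757 keV

First convert energy to wavelength:
λ = hc/E, with hc ≈ 1239.842 keV·pm (i.e. 1239.842 eV·nm)

For E = 429.1 keV = 429100 eV:
λ = 1239.842 keV·pm / 429.1 keV
λ = 2.8894 pm

Calculate the Compton shift:
Δλ = λ_C(1 - cos(53°)) = 2.4263 × 0.3982
Δλ = 0.9661 pm

Final wavelength:
λ' = 2.8894 + 0.9661 = 3.8555 pm

Final energy:
E' = hc/λ' = 1239.842 / 3.8555 = 321.5757 keV

(Intermediate values are shown rounded; full precision is carried through to the final answer.)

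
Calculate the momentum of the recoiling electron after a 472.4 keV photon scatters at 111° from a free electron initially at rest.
3.1067e-22 kg·m/s

The electron is initially at rest, so by conservation of momentum:
p⃗_e = p⃗₀ − p⃗'  (incident photon momentum minus scattered photon momentum)

Photon momentum magnitudes (p = h/λ = E/c):
λ₀ = hc/E₀ = 2.6246 pm → p₀ = h/λ₀ = 2.5246e-22 kg·m/s
Δλ = λ_C(1 − cos 111°) = 3.2958 pm
λ' = 5.9204 pm → p' = h/λ' = 1.1192e-22 kg·m/s

The scattered photon makes angle θ = 111° with the incident direction, so by the law of cosines:
|p⃗_e|² = p₀² + p'² − 2p₀p'cos θ
|p⃗_e|² = (2.5246e-22)² + (1.1192e-22)² − 2·2.5246e-22·1.1192e-22·cos(111°)
|p⃗_e| = 3.1067e-22 kg·m/s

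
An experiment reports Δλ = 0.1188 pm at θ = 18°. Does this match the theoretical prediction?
Yes, consistent

Calculate the expected shift for θ = 18°:

Δλ_expected = λ_C(1 - cos(18°))
Δλ_expected = 2.4263 × (1 - cos(18°))
Δλ_expected = 2.4263 × 0.0489
Δλ_expected = 0.1188 pm

Given shift: 0.1188 pm
Expected shift: 0.1188 pm
Difference: 0.0000 pm

The values match. This is consistent with Compton scattering at the stated angle.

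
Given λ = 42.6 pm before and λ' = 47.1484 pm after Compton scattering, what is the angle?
151.00°

First find the wavelength shift:
Δλ = λ' - λ = 47.1484 - 42.6 = 4.5484 pm

Using Δλ = λ_C(1 - cos θ), with λ_C = h/(m_e·c) ≈ 2.42631024 pm:
cos θ = 1 - Δλ/λ_C
cos θ = 1 - 4.5484/2.42631024
cos θ = -0.874616

θ = arccos(-0.874616)
θ = 151.00°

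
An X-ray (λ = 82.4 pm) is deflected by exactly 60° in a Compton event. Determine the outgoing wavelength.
83.6132 pm

Using the Compton formula: λ' = λ + λ_C(1 − cos θ)

For θ = 60°, cos θ = 1/2 (exact) = 0.5000, so:
1 − cos 60° = 1 − (1/2) = 0.5000

Δλ = λ_C × 0.5000 = 2.4263 × 0.5000 = 1.2132 pm

λ' = 82.4 + 1.2132 = 83.6132 pm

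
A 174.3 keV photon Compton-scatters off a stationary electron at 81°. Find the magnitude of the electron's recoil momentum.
1.0863e-22 kg·m/s

The electron is initially at rest, so by conservation of momentum:
p⃗_e = p⃗₀ − p⃗'  (incident photon momentum minus scattered photon momentum)

Photon momentum magnitudes (p = h/λ = E/c):
λ₀ = hc/E₀ = 7.1133 pm → p₀ = h/λ₀ = 9.3151e-23 kg·m/s
Δλ = λ_C(1 − cos 81°) = 2.0468 pm
λ' = 9.1600 pm → p' = h/λ' = 7.2337e-23 kg·m/s

The scattered photon makes angle θ = 81° with the incident direction, so by the law of cosines:
|p⃗_e|² = p₀² + p'² − 2p₀p'cos θ
|p⃗_e|² = (9.3151e-23)² + (7.2337e-23)² − 2·9.3151e-23·7.2337e-23·cos(81°)
|p⃗_e| = 1.0863e-22 kg·m/s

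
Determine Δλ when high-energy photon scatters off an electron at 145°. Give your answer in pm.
4.4138 pm

Using the Compton scattering formula:
Δλ = λ_C(1 - cos θ)

where λ_C = h/(m_e·c) ≈ 2.4263 pm is the Compton wavelength of an electron.

For θ = 145°:
cos(145°) = -0.8192
1 - cos(145°) = 1.8192

Δλ = 2.4263 × 1.8192
Δλ = 4.4138 pm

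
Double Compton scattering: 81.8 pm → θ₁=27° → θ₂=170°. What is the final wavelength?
86.8802 pm

Apply Compton shift twice:

First scattering at θ₁ = 27°:
Δλ₁ = λ_C(1 - cos(27°))
Δλ₁ = 2.4263 × 0.1090
Δλ₁ = 0.2645 pm

After first scattering:
λ₁ = 81.8 + 0.2645 = 82.0645 pm

Second scattering at θ₂ = 170°:
Δλ₂ = λ_C(1 - cos(170°))
Δλ₂ = 2.4263 × 1.9848
Δλ₂ = 4.8158 pm

Final wavelength:
λ₂ = 82.0645 + 4.8158 = 86.8802 pm

Total shift: Δλ_total = 0.2645 + 4.8158 = 5.0802 pm

(Intermediate values are shown rounded; full precision is carried through to the final answer.)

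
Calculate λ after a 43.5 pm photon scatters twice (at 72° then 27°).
45.4410 pm

Apply Compton shift twice:

First scattering at θ₁ = 72°:
Δλ₁ = λ_C(1 - cos(72°))
Δλ₁ = 2.4263 × 0.6910
Δλ₁ = 1.6765 pm

After first scattering:
λ₁ = 43.5 + 1.6765 = 45.1765 pm

Second scattering at θ₂ = 27°:
Δλ₂ = λ_C(1 - cos(27°))
Δλ₂ = 2.4263 × 0.1090
Δλ₂ = 0.2645 pm

Final wavelength:
λ₂ = 45.1765 + 0.2645 = 45.4410 pm

Total shift: Δλ_total = 1.6765 + 0.2645 = 1.9410 pm

(Intermediate values are shown rounded; full precision is carried through to the final answer.)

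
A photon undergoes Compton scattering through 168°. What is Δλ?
4.7996 pm

Using the Compton scattering formula:
Δλ = λ_C(1 - cos θ)

where λ_C = h/(m_e·c) ≈ 2.4263 pm is the Compton wavelength of an electron.

For θ = 168°:
cos(168°) = -0.9781
1 - cos(168°) = 1.9781

Δλ = 2.4263 × 1.9781
Δλ = 4.7996 pm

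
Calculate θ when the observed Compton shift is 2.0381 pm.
80.79°

From the Compton formula Δλ = λ_C(1 - cos θ), we can solve for θ:

cos θ = 1 - Δλ/λ_C

Given:
- Δλ = 2.0381 pm
- λ_C = h/(m_e·c) ≈ 2.42631024 pm

cos θ = 1 - 2.0381/2.42631024
cos θ = 1 - 0.840000
cos θ = 0.160000

θ = arccos(0.160000)
θ = 80.79°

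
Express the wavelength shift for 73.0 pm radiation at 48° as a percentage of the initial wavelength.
1.0997%

Calculate the Compton shift:
Δλ = λ_C(1 - cos(48°))
Δλ = 2.4263 × (1 - cos(48°))
Δλ = 2.4263 × 0.3309
Δλ = 0.8028 pm

Percentage change:
(Δλ/λ₀) × 100 = (0.8028/73.0) × 100
= 1.0997%

(Intermediate values are shown rounded; full precision is carried through to the final answer.)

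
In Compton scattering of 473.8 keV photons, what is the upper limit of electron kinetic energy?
307.8111 keV

Maximum energy transfer occurs at θ = 180° (backscattering).

Initial photon: E₀ = 473.8 keV → λ₀ = 2.6168 pm

Maximum Compton shift (at 180°):
Δλ_max = 2λ_C = 2 × 2.4263 = 4.8526 pm

Final wavelength:
λ' = 2.6168 + 4.8526 = 7.4694 pm

Minimum photon energy (maximum energy to electron):
E'_min = hc/λ' = 165.9889 keV

Maximum electron kinetic energy:
K_max = E₀ - E'_min = 473.8000 - 165.9889 = 307.8111 keV

(Intermediate values are shown rounded; full precision is carried through to the final answer.)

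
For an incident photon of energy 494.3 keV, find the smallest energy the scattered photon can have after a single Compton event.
168.4362 keV (at θ = 180°)

The scattered photon has minimum energy when its wavelength is maximum, i.e., when the Compton shift Δλ = λ_C(1 − cos θ) is maximum. This occurs at θ = 180° (backscattering), giving Δλ_max = 2λ_C = 4.8526 pm.

Initial wavelength: λ₀ = hc/E₀ = 2.5083 pm
Maximum final wavelength: λ'_max = λ₀ + 2λ_C = 2.5083 + 4.8526 = 7.3609 pm
Minimum final energy: E'_min = hc/λ'_max = 168.4362 keV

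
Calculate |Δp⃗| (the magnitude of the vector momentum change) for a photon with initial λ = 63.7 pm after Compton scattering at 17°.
3.0725e-24 kg·m/s

Photon momentum magnitude is p = h/λ.

Initial momentum:
p₀ = h/λ = 6.6261e-34/6.3700e-11 = 1.0402e-23 kg·m/s

After scattering:
λ' = λ + Δλ = 63.7 + 0.1060 = 63.8060 pm
p' = h/λ' = 6.6261e-34/6.3806e-11 = 1.0385e-23 kg·m/s

Momentum is a vector; the scattered photon's direction makes angle θ = 17° with the incident direction. The magnitude of the vector change Δp⃗ = p⃗₀ − p⃗' is found from the law of cosines:
|Δp⃗|² = p₀² + p'² − 2p₀p'cos θ
|Δp⃗|² = (1.0402e-23)² + (1.0385e-23)² − 2·1.0402e-23·1.0385e-23·cos(17°)
|Δp⃗| = 3.0725e-24 kg·m/s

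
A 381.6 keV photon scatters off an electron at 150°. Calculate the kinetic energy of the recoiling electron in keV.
222.1680 keV

By energy conservation: K_e = E_initial - E_final

First find the scattered photon energy:
Initial wavelength: λ = hc/E = 3.2491 pm
Compton shift: Δλ = λ_C(1 - cos(150°)) = 4.5276 pm
Final wavelength: λ' = 3.2491 + 4.5276 = 7.7766 pm
Final photon energy: E' = hc/λ' = 159.4320 keV

Electron kinetic energy:
K_e = E - E' = 381.6000 - 159.4320 = 222.1680 keV

(Intermediate values are shown rounded; full precision is carried through to the final answer.)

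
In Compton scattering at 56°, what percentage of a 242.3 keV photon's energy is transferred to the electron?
0.1729 (or 17.29%)

Calculate initial and final photon energies:

Initial: E₀ = 242.3 keV → λ₀ = 5.1170 pm
Compton shift: Δλ = 1.0695 pm
Final wavelength: λ' = 6.1865 pm
Final energy: E' = 200.4107 keV

Fractional energy loss:
(E₀ - E')/E₀ = (242.3000 - 200.4107)/242.3000
= 41.8893/242.3000
= 0.1729
= 17.29%

(Intermediate values are shown rounded; full precision is carried through to the final answer.)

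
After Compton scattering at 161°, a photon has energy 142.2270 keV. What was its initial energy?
310.1998 keV

Convert final energy to wavelength (hc ≈ 1239.842 keV·pm):
λ' = hc/E' = 1239.842 / 142.2270 = 8.7173 pm

Calculate the Compton shift:
Δλ = λ_C(1 - cos(161°))
Δλ = 2.4263 × (1 - cos(161°))
Δλ = 4.7204 pm

Initial wavelength:
λ = λ' - Δλ = 8.7173 - 4.7204 = 3.9969 pm

Initial energy:
E = hc/λ = 1239.842 / 3.9969 = 310.1998 keV

(Intermediate values are shown rounded; full precision is carried through to the final answer.)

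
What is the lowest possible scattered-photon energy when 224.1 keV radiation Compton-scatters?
119.3859 keV (at θ = 180°)

The scattered photon has minimum energy when its wavelength is maximum, i.e., when the Compton shift Δλ = λ_C(1 − cos θ) is maximum. This occurs at θ = 180° (backscattering), giving Δλ_max = 2λ_C = 4.8526 pm.

Initial wavelength: λ₀ = hc/E₀ = 5.5325 pm
Maximum final wavelength: λ'_max = λ₀ + 2λ_C = 5.5325 + 4.8526 = 10.3852 pm
Minimum final energy: E'_min = hc/λ'_max = 119.3859 keV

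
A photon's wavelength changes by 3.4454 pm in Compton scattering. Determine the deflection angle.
114.84°

From the Compton formula Δλ = λ_C(1 - cos θ), we can solve for θ:

cos θ = 1 - Δλ/λ_C

Given:
- Δλ = 3.4454 pm
- λ_C = h/(m_e·c) ≈ 2.42631024 pm

cos θ = 1 - 3.4454/2.42631024
cos θ = 1 - 1.420016
cos θ = -0.420016

θ = arccos(-0.420016)
θ = 114.84°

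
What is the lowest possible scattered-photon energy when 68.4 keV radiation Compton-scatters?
53.9555 keV (at θ = 180°)

The scattered photon has minimum energy when its wavelength is maximum, i.e., when the Compton shift Δλ = λ_C(1 − cos θ) is maximum. This occurs at θ = 180° (backscattering), giving Δλ_max = 2λ_C = 4.8526 pm.

Initial wavelength: λ₀ = hc/E₀ = 18.1263 pm
Maximum final wavelength: λ'_max = λ₀ + 2λ_C = 18.1263 + 4.8526 = 22.9790 pm
Minimum final energy: E'_min = hc/λ'_max = 53.9555 keV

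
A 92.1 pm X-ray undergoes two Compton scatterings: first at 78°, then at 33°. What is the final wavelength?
94.4133 pm

Apply Compton shift twice:

First scattering at θ₁ = 78°:
Δλ₁ = λ_C(1 - cos(78°))
Δλ₁ = 2.4263 × 0.7921
Δλ₁ = 1.9219 pm

After first scattering:
λ₁ = 92.1 + 1.9219 = 94.0219 pm

Second scattering at θ₂ = 33°:
Δλ₂ = λ_C(1 - cos(33°))
Δλ₂ = 2.4263 × 0.1613
Δλ₂ = 0.3914 pm

Final wavelength:
λ₂ = 94.0219 + 0.3914 = 94.4133 pm

Total shift: Δλ_total = 1.9219 + 0.3914 = 2.3133 pm

(Intermediate values are shown rounded; full precision is carried through to the final answer.)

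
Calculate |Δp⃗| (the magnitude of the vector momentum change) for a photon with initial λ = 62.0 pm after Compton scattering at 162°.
2.0363e-23 kg·m/s

Photon momentum magnitude is p = h/λ.

Initial momentum:
p₀ = h/λ = 6.6261e-34/6.2000e-11 = 1.0687e-23 kg·m/s

After scattering:
λ' = λ + Δλ = 62.0 + 4.7339 = 66.7339 pm
p' = h/λ' = 6.6261e-34/6.6734e-11 = 9.9291e-24 kg·m/s

Momentum is a vector; the scattered photon's direction makes angle θ = 162° with the incident direction. The magnitude of the vector change Δp⃗ = p⃗₀ − p⃗' is found from the law of cosines:
|Δp⃗|² = p₀² + p'² − 2p₀p'cos θ
|Δp⃗|² = (1.0687e-23)² + (9.9291e-24)² − 2·1.0687e-23·9.9291e-24·cos(162°)
|Δp⃗| = 2.0363e-23 kg·m/s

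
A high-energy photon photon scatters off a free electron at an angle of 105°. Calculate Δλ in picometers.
3.0543 pm

Using the Compton scattering formula:
Δλ = λ_C(1 - cos θ)

where λ_C = h/(m_e·c) ≈ 2.4263 pm is the Compton wavelength of an electron.

For θ = 105°:
cos(105°) = -0.2588
1 - cos(105°) = 1.2588

Δλ = 2.4263 × 1.2588
Δλ = 3.0543 pm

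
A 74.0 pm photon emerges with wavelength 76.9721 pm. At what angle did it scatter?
103.00°

First find the wavelength shift:
Δλ = λ' - λ = 76.9721 - 74.0 = 2.9721 pm

Using Δλ = λ_C(1 - cos θ), with λ_C = h/(m_e·c) ≈ 2.42631024 pm:
cos θ = 1 - Δλ/λ_C
cos θ = 1 - 2.9721/2.42631024
cos θ = -0.224946

θ = arccos(-0.224946)
θ = 103.00°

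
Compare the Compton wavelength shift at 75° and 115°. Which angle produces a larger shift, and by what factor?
115° produces the larger shift by a factor of 1.919

Calculate both shifts using Δλ = λ_C(1 - cos θ):

For θ₁ = 75°:
Δλ₁ = 2.4263 × (1 - cos(75°))
Δλ₁ = 2.4263 × 0.7412
Δλ₁ = 1.7983 pm

For θ₂ = 115°:
Δλ₂ = 2.4263 × (1 - cos(115°))
Δλ₂ = 2.4263 × 1.4226
Δλ₂ = 3.4517 pm

The 115° angle produces the larger shift.
Ratio: 3.4517/1.7983 = 1.919

(Intermediate values are shown rounded; full precision is carried through to the final answer.)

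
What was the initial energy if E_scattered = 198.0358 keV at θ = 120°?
472.9999 keV

Convert final energy to wavelength (hc ≈ 1239.842 keV·pm):
λ' = hc/E' = 1239.842 / 198.0358 = 6.2607 pm

Calculate the Compton shift:
Δλ = λ_C(1 - cos(120°))
Δλ = 2.4263 × (1 - cos(120°))
Δλ = 3.6395 pm

Initial wavelength:
λ = λ' - Δλ = 6.2607 - 3.6395 = 2.6212 pm

Initial energy:
E = hc/λ = 1239.842 / 2.6212 = 472.9999 keV

(Intermediate values are shown rounded; full precision is carried through to the final answer.)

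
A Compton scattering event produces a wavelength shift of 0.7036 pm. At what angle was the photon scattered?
44.76°

From the Compton formula Δλ = λ_C(1 - cos θ), we can solve for θ:

cos θ = 1 - Δλ/λ_C

Given:
- Δλ = 0.7036 pm
- λ_C = h/(m_e·c) ≈ 2.42631024 pm

cos θ = 1 - 0.7036/2.42631024
cos θ = 1 - 0.289988
cos θ = 0.710012

θ = arccos(0.710012)
θ = 44.76°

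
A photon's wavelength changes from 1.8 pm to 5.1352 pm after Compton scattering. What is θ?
112.00°

First find the wavelength shift:
Δλ = λ' - λ = 5.1352 - 1.8 = 3.3352 pm

Using Δλ = λ_C(1 - cos θ), with λ_C = h/(m_e·c) ≈ 2.42631024 pm:
cos θ = 1 - Δλ/λ_C
cos θ = 1 - 3.3352/2.42631024
cos θ = -0.374598

θ = arccos(-0.374598)
θ = 112.00°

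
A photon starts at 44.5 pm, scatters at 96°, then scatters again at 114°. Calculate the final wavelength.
50.5931 pm

Apply Compton shift twice:

First scattering at θ₁ = 96°:
Δλ₁ = λ_C(1 - cos(96°))
Δλ₁ = 2.4263 × 1.1045
Δλ₁ = 2.6799 pm

After first scattering:
λ₁ = 44.5 + 2.6799 = 47.1799 pm

Second scattering at θ₂ = 114°:
Δλ₂ = λ_C(1 - cos(114°))
Δλ₂ = 2.4263 × 1.4067
Δλ₂ = 3.4132 pm

Final wavelength:
λ₂ = 47.1799 + 3.4132 = 50.5931 pm

Total shift: Δλ_total = 2.6799 + 3.4132 = 6.0931 pm

(Intermediate values are shown rounded; full precision is carried through to the final answer.)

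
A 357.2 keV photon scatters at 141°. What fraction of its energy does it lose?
0.5540 (or 55.40%)

Calculate initial and final photon energies:

Initial: E₀ = 357.2 keV → λ₀ = 3.4710 pm
Compton shift: Δλ = 4.3119 pm
Final wavelength: λ' = 7.7829 pm
Final energy: E' = 159.3031 keV

Fractional energy loss:
(E₀ - E')/E₀ = (357.2000 - 159.3031)/357.2000
= 197.8969/357.2000
= 0.5540
= 55.40%

(Intermediate values are shown rounded; full precision is carried through to the final answer.)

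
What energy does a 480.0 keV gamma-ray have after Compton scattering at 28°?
432.4513 keV

First convert energy to wavelength:
λ = hc/E, with hc ≈ 1239.842 keV·pm (i.e. 1239.842 eV·nm)

For E = 480.0 keV = 480000 eV:
λ = 1239.842 keV·pm / 480.0 keV
λ = 2.5830 pm

Calculate the Compton shift:
Δλ = λ_C(1 - cos(28°)) = 2.4263 × 0.1171
Δλ = 0.2840 pm

Final wavelength:
λ' = 2.5830 + 0.2840 = 2.8670 pm

Final energy:
E' = hc/λ' = 1239.842 / 2.8670 = 432.4513 keV

(Intermediate values are shown rounded; full precision is carried through to the final answer.)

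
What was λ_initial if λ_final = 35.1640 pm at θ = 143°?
30.8000 pm

From λ' = λ + Δλ, we have λ = λ' - Δλ

First calculate the Compton shift:
Δλ = λ_C(1 - cos θ)
Δλ = 2.4263 × (1 - cos(143°))
Δλ = 2.4263 × 1.7986
Δλ = 4.3640 pm

Initial wavelength:
λ = λ' - Δλ
λ = 35.1640 - 4.3640
λ = 30.8000 pm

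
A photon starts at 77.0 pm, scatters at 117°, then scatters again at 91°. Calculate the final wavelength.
82.9965 pm

Apply Compton shift twice:

First scattering at θ₁ = 117°:
Δλ₁ = λ_C(1 - cos(117°))
Δλ₁ = 2.4263 × 1.4540
Δλ₁ = 3.5278 pm

After first scattering:
λ₁ = 77.0 + 3.5278 = 80.5278 pm

Second scattering at θ₂ = 91°:
Δλ₂ = λ_C(1 - cos(91°))
Δλ₂ = 2.4263 × 1.0175
Δλ₂ = 2.4687 pm

Final wavelength:
λ₂ = 80.5278 + 2.4687 = 82.9965 pm

Total shift: Δλ_total = 3.5278 + 2.4687 = 5.9965 pm

(Intermediate values are shown rounded; full precision is carried through to the final answer.)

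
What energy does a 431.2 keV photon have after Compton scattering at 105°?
209.0932 keV

First convert energy to wavelength:
λ = hc/E, with hc ≈ 1239.842 keV·pm (i.e. 1239.842 eV·nm)

For E = 431.2 keV = 431200 eV:
λ = 1239.842 keV·pm / 431.2 keV
λ = 2.8753 pm

Calculate the Compton shift:
Δλ = λ_C(1 - cos(105°)) = 2.4263 × 1.2588
Δλ = 3.0543 pm

Final wavelength:
λ' = 2.8753 + 3.0543 = 5.9296 pm

Final energy:
E' = hc/λ' = 1239.842 / 5.9296 = 209.0932 keV

(Intermediate values are shown rounded; full precision is carried through to the final answer.)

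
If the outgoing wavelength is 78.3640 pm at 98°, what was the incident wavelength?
75.6000 pm

From λ' = λ + Δλ, we have λ = λ' - Δλ

First calculate the Compton shift:
Δλ = λ_C(1 - cos θ)
Δλ = 2.4263 × (1 - cos(98°))
Δλ = 2.4263 × 1.1392
Δλ = 2.7640 pm

Initial wavelength:
λ = λ' - Δλ
λ = 78.3640 - 2.7640
λ = 75.6000 pm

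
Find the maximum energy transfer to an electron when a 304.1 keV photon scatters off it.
165.2554 keV

Maximum energy transfer occurs at θ = 180° (backscattering).

Initial photon: E₀ = 304.1 keV → λ₀ = 4.0771 pm

Maximum Compton shift (at 180°):
Δλ_max = 2λ_C = 2 × 2.4263 = 4.8526 pm

Final wavelength:
λ' = 4.0771 + 4.8526 = 8.9297 pm

Minimum photon energy (maximum energy to electron):
E'_min = hc/λ' = 138.8446 keV

Maximum electron kinetic energy:
K_max = E₀ - E'_min = 304.1000 - 138.8446 = 165.2554 keV

(Intermediate values are shown rounded; full precision is carried through to the final answer.)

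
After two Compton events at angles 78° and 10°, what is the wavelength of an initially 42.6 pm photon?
44.5587 pm

Apply Compton shift twice:

First scattering at θ₁ = 78°:
Δλ₁ = λ_C(1 - cos(78°))
Δλ₁ = 2.4263 × 0.7921
Δλ₁ = 1.9219 pm

After first scattering:
λ₁ = 42.6 + 1.9219 = 44.5219 pm

Second scattering at θ₂ = 10°:
Δλ₂ = λ_C(1 - cos(10°))
Δλ₂ = 2.4263 × 0.0152
Δλ₂ = 0.0369 pm

Final wavelength:
λ₂ = 44.5219 + 0.0369 = 44.5587 pm

Total shift: Δλ_total = 1.9219 + 0.0369 = 1.9587 pm

(Intermediate values are shown rounded; full precision is carried through to the final answer.)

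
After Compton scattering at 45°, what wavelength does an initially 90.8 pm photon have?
91.5106 pm

Using the Compton formula: λ' = λ + λ_C(1 − cos θ)

For θ = 45°, cos θ = √2/2 (exact) ≈ 0.7071, so:
1 − cos 45° = 1 − (√2/2) ≈ 0.2929

Δλ = λ_C × 0.2929 = 2.4263 × 0.2929 = 0.7106 pm

λ' = 90.8 + 0.7106 = 91.5106 pm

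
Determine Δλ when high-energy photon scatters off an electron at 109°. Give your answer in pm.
3.2162 pm

Using the Compton scattering formula:
Δλ = λ_C(1 - cos θ)

where λ_C = h/(m_e·c) ≈ 2.4263 pm is the Compton wavelength of an electron.

For θ = 109°:
cos(109°) = -0.3256
1 - cos(109°) = 1.3256

Δλ = 2.4263 × 1.3256
Δλ = 3.2162 pm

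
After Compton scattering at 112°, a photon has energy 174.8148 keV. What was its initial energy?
330.0002 keV

Convert final energy to wavelength (hc ≈ 1239.842 keV·pm):
λ' = hc/E' = 1239.842 / 174.8148 = 7.0923 pm

Calculate the Compton shift:
Δλ = λ_C(1 - cos(112°))
Δλ = 2.4263 × (1 - cos(112°))
Δλ = 3.3352 pm

Initial wavelength:
λ = λ' - Δλ = 7.0923 - 3.3352 = 3.7571 pm

Initial energy:
E = hc/λ = 1239.842 / 3.7571 = 330.0002 keV

(Intermediate values are shown rounded; full precision is carried through to the final answer.)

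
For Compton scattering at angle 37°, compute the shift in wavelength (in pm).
0.4886 pm

Using the Compton scattering formula:
Δλ = λ_C(1 - cos θ)

where λ_C = h/(m_e·c) ≈ 2.4263 pm is the Compton wavelength of an electron.

For θ = 37°:
cos(37°) = 0.7986
1 - cos(37°) = 0.2014

Δλ = 2.4263 × 0.2014
Δλ = 0.4886 pm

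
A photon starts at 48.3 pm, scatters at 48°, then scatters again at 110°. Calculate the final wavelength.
52.3589 pm

Apply Compton shift twice:

First scattering at θ₁ = 48°:
Δλ₁ = λ_C(1 - cos(48°))
Δλ₁ = 2.4263 × 0.3309
Δλ₁ = 0.8028 pm

After first scattering:
λ₁ = 48.3 + 0.8028 = 49.1028 pm

Second scattering at θ₂ = 110°:
Δλ₂ = λ_C(1 - cos(110°))
Δλ₂ = 2.4263 × 1.3420
Δλ₂ = 3.2562 pm

Final wavelength:
λ₂ = 49.1028 + 3.2562 = 52.3589 pm

Total shift: Δλ_total = 0.8028 + 3.2562 = 4.0589 pm

(Intermediate values are shown rounded; full precision is carried through to the final answer.)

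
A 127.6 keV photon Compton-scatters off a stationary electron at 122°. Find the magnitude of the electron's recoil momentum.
1.0320e-22 kg·m/s

The electron is initially at rest, so by conservation of momentum:
p⃗_e = p⃗₀ − p⃗'  (incident photon momentum minus scattered photon momentum)

Photon momentum magnitudes (p = h/λ = E/c):
λ₀ = hc/E₀ = 9.7166 pm → p₀ = h/λ₀ = 6.8193e-23 kg·m/s
Δλ = λ_C(1 − cos 122°) = 3.7121 pm
λ' = 13.4287 pm → p' = h/λ' = 4.9343e-23 kg·m/s

The scattered photon makes angle θ = 122° with the incident direction, so by the law of cosines:
|p⃗_e|² = p₀² + p'² − 2p₀p'cos θ
|p⃗_e|² = (6.8193e-23)² + (4.9343e-23)² − 2·6.8193e-23·4.9343e-23·cos(122°)
|p⃗_e| = 1.0320e-22 kg·m/s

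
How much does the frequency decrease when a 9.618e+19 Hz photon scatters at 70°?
3.258e+19 Hz (decrease)

Convert frequency to wavelength (c = 299792458 m/s):
λ₀ = c/f₀ = 299792458/9.618e+19 = 3.1169937e-12 m = 3.1170 pm

Calculate Compton shift:
Δλ = λ_C(1 - cos(70°)) = 1.5965 pm

Final wavelength:
λ' = λ₀ + Δλ = 3.1170 + 1.5965 = 4.7135 pm

Final frequency:
f' = c/λ' = 299792458/4.7134570e-12 = 6.3603520e+19 Hz

Frequency shift (decrease):
Δf = f₀ - f' = 9.618e+19 - 6.3603520e+19 = 3.258e+19 Hz

(Intermediate values are shown rounded; full precision is carried through to the final answer.)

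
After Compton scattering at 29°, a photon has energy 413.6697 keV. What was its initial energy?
460.4000 keV

Convert final energy to wavelength (hc ≈ 1239.842 keV·pm):
λ' = hc/E' = 1239.842 / 413.6697 = 2.9972 pm

Calculate the Compton shift:
Δλ = λ_C(1 - cos(29°))
Δλ = 2.4263 × (1 - cos(29°))
Δλ = 0.3042 pm

Initial wavelength:
λ = λ' - Δλ = 2.9972 - 0.3042 = 2.6930 pm

Initial energy:
E = hc/λ = 1239.842 / 2.6930 = 460.4000 keV

(Intermediate values are shown rounded; full precision is carried through to the final answer.)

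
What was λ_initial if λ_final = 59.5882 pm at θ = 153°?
55.0000 pm

From λ' = λ + Δλ, we have λ = λ' - Δλ

First calculate the Compton shift:
Δλ = λ_C(1 - cos θ)
Δλ = 2.4263 × (1 - cos(153°))
Δλ = 2.4263 × 1.8910
Δλ = 4.5882 pm

Initial wavelength:
λ = λ' - Δλ
λ = 59.5882 - 4.5882
λ = 55.0000 pm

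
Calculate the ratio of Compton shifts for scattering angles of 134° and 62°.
134° produces the larger shift by a factor of 3.194

Calculate both shifts using Δλ = λ_C(1 - cos θ):

For θ₁ = 62°:
Δλ₁ = 2.4263 × (1 - cos(62°))
Δλ₁ = 2.4263 × 0.5305
Δλ₁ = 1.2872 pm

For θ₂ = 134°:
Δλ₂ = 2.4263 × (1 - cos(134°))
Δλ₂ = 2.4263 × 1.6947
Δλ₂ = 4.1118 pm

The 134° angle produces the larger shift.
Ratio: 4.1118/1.2872 = 3.194

(Intermediate values are shown rounded; full precision is carried through to the final answer.)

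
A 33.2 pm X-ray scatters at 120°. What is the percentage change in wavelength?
10.9622%

Calculate the Compton shift:
Δλ = λ_C(1 - cos(120°))
Δλ = 2.4263 × (1 - cos(120°))
Δλ = 2.4263 × 1.5000
Δλ = 3.6395 pm

Percentage change:
(Δλ/λ₀) × 100 = (3.6395/33.2) × 100
= 10.9622%

(Intermediate values are shown rounded; full precision is carried through to the final answer.)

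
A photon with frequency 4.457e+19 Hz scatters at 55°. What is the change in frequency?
5.942e+18 Hz (decrease)

Convert frequency to wavelength (c = 299792458 m/s):
λ₀ = c/f₀ = 299792458/4.457e+19 = 6.7263284e-12 m = 6.7263 pm

Calculate Compton shift:
Δλ = λ_C(1 - cos(55°)) = 1.0346 pm

Final wavelength:
λ' = λ₀ + Δλ = 6.7263 + 1.0346 = 7.7610 pm

Final frequency:
f' = c/λ' = 299792458/7.7609643e-12 = 3.8628249e+19 Hz

Frequency shift (decrease):
Δf = f₀ - f' = 4.457e+19 - 3.8628249e+19 = 5.942e+18 Hz

(Intermediate values are shown rounded; full precision is carried through to the final answer.)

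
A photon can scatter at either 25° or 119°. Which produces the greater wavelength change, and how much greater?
119° produces the larger shift by a factor of 15.848

Calculate both shifts using Δλ = λ_C(1 - cos θ):

For θ₁ = 25°:
Δλ₁ = 2.4263 × (1 - cos(25°))
Δλ₁ = 2.4263 × 0.0937
Δλ₁ = 0.2273 pm

For θ₂ = 119°:
Δλ₂ = 2.4263 × (1 - cos(119°))
Δλ₂ = 2.4263 × 1.4848
Δλ₂ = 3.6026 pm

The 119° angle produces the larger shift.
Ratio: 3.6026/0.2273 = 15.848

(Intermediate values are shown rounded; full precision is carried through to the final answer.)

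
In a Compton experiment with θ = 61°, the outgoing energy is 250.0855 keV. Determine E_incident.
334.4001 keV

Convert final energy to wavelength (hc ≈ 1239.842 keV·pm):
λ' = hc/E' = 1239.842 / 250.0855 = 4.9577 pm

Calculate the Compton shift:
Δλ = λ_C(1 - cos(61°))
Δλ = 2.4263 × (1 - cos(61°))
Δλ = 1.2500 pm

Initial wavelength:
λ = λ' - Δλ = 4.9577 - 1.2500 = 3.7077 pm

Initial energy:
E = hc/λ = 1239.842 / 3.7077 = 334.4001 keV

(Intermediate values are shown rounded; full precision is carried through to the final answer.)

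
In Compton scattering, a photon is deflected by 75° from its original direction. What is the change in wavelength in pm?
1.7983 pm

Using the Compton scattering formula:
Δλ = λ_C(1 - cos θ)

where λ_C = h/(m_e·c) ≈ 2.4263 pm is the Compton wavelength of an electron.

For θ = 75°:
cos(75°) = 0.2588
1 - cos(75°) = 0.7412

Δλ = 2.4263 × 0.7412
Δλ = 1.7983 pm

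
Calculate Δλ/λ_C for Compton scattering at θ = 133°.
1.6820 λ_C

The Compton shift formula is:
Δλ = λ_C(1 - cos θ)

Dividing both sides by λ_C:
Δλ/λ_C = 1 - cos θ

For θ = 133°:
Δλ/λ_C = 1 - cos(133°)
Δλ/λ_C = 1 - -0.6820
Δλ/λ_C = 1.6820

This means the shift is 1.6820 × λ_C = 4.0810 pm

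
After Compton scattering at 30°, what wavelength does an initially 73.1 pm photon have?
73.4251 pm

Using the Compton formula: λ' = λ + λ_C(1 − cos θ)

For θ = 30°, cos θ = √3/2 (exact) ≈ 0.8660, so:
1 − cos 30° = 1 − (√3/2) ≈ 0.1340

Δλ = λ_C × 0.1340 = 2.4263 × 0.1340 = 0.3251 pm

λ' = 73.1 + 0.3251 = 73.4251 pm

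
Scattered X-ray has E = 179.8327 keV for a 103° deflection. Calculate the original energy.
316.1001 keV

Convert final energy to wavelength (hc ≈ 1239.842 keV·pm):
λ' = hc/E' = 1239.842 / 179.8327 = 6.8944 pm

Calculate the Compton shift:
Δλ = λ_C(1 - cos(103°))
Δλ = 2.4263 × (1 - cos(103°))
Δλ = 2.9721 pm

Initial wavelength:
λ = λ' - Δλ = 6.8944 - 2.9721 = 3.9223 pm

Initial energy:
E = hc/λ = 1239.842 / 3.9223 = 316.1001 keV

(Intermediate values are shown rounded; full precision is carried through to the final answer.)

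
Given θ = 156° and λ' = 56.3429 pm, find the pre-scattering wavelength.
51.7000 pm

From λ' = λ + Δλ, we have λ = λ' - Δλ

First calculate the Compton shift:
Δλ = λ_C(1 - cos θ)
Δλ = 2.4263 × (1 - cos(156°))
Δλ = 2.4263 × 1.9135
Δλ = 4.6429 pm

Initial wavelength:
λ = λ' - Δλ
λ = 56.3429 - 4.6429
λ = 51.7000 pm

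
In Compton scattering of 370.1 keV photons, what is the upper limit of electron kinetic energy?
218.9484 keV

Maximum energy transfer occurs at θ = 180° (backscattering).

Initial photon: E₀ = 370.1 keV → λ₀ = 3.3500 pm

Maximum Compton shift (at 180°):
Δλ_max = 2λ_C = 2 × 2.4263 = 4.8526 pm

Final wavelength:
λ' = 3.3500 + 4.8526 = 8.2026 pm

Minimum photon energy (maximum energy to electron):
E'_min = hc/λ' = 151.1516 keV

Maximum electron kinetic energy:
K_max = E₀ - E'_min = 370.1000 - 151.1516 = 218.9484 keV

(Intermediate values are shown rounded; full precision is carried through to the final answer.)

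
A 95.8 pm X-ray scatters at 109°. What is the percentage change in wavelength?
3.3572%

Calculate the Compton shift:
Δλ = λ_C(1 - cos(109°))
Δλ = 2.4263 × (1 - cos(109°))
Δλ = 2.4263 × 1.3256
Δλ = 3.2162 pm

Percentage change:
(Δλ/λ₀) × 100 = (3.2162/95.8) × 100
= 3.3572%

(Intermediate values are shown rounded; full precision is carried through to the final answer.)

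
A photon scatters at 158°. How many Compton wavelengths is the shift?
1.9272 λ_C

The Compton shift formula is:
Δλ = λ_C(1 - cos θ)

Dividing both sides by λ_C:
Δλ/λ_C = 1 - cos θ

For θ = 158°:
Δλ/λ_C = 1 - cos(158°)
Δλ/λ_C = 1 - -0.9272
Δλ/λ_C = 1.9272

This means the shift is 1.9272 × λ_C = 4.6759 pm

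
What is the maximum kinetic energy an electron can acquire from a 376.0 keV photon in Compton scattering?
223.8735 keV

Maximum energy transfer occurs at θ = 180° (backscattering).

Initial photon: E₀ = 376.0 keV → λ₀ = 3.2975 pm

Maximum Compton shift (at 180°):
Δλ_max = 2λ_C = 2 × 2.4263 = 4.8526 pm

Final wavelength:
λ' = 3.2975 + 4.8526 = 8.1501 pm

Minimum photon energy (maximum energy to electron):
E'_min = hc/λ' = 152.1265 keV

Maximum electron kinetic energy:
K_max = E₀ - E'_min = 376.0000 - 152.1265 = 223.8735 keV

(Intermediate values are shown rounded; full precision is carried through to the final answer.)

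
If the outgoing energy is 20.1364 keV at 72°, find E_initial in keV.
20.7000 keV

Convert final energy to wavelength (hc ≈ 1239.842 keV·pm):
λ' = hc/E' = 1239.842 / 20.1364 = 61.5722 pm

Calculate the Compton shift:
Δλ = λ_C(1 - cos(72°))
Δλ = 2.4263 × (1 - cos(72°))
Δλ = 1.6765 pm

Initial wavelength:
λ = λ' - Δλ = 61.5722 - 1.6765 = 59.8956 pm

Initial energy:
E = hc/λ = 1239.842 / 59.8956 = 20.7000 keV

(Intermediate values are shown rounded; full precision is carried through to the final answer.)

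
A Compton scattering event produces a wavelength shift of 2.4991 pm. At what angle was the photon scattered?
91.72°

From the Compton formula Δλ = λ_C(1 - cos θ), we can solve for θ:

cos θ = 1 - Δλ/λ_C

Given:
- Δλ = 2.4991 pm
- λ_C = h/(m_e·c) ≈ 2.42631024 pm

cos θ = 1 - 2.4991/2.42631024
cos θ = 1 - 1.030000
cos θ = -0.030000

θ = arccos(-0.030000)
θ = 91.72°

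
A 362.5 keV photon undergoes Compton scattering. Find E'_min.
149.8683 keV (at θ = 180°)

The scattered photon has minimum energy when its wavelength is maximum, i.e., when the Compton shift Δλ = λ_C(1 − cos θ) is maximum. This occurs at θ = 180° (backscattering), giving Δλ_max = 2λ_C = 4.8526 pm.

Initial wavelength: λ₀ = hc/E₀ = 3.4203 pm
Maximum final wavelength: λ'_max = λ₀ + 2λ_C = 3.4203 + 4.8526 = 8.2729 pm
Minimum final energy: E'_min = hc/λ'_max = 149.8683 keV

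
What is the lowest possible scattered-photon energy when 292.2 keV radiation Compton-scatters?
136.3101 keV (at θ = 180°)

The scattered photon has minimum energy when its wavelength is maximum, i.e., when the Compton shift Δλ = λ_C(1 − cos θ) is maximum. This occurs at θ = 180° (backscattering), giving Δλ_max = 2λ_C = 4.8526 pm.

Initial wavelength: λ₀ = hc/E₀ = 4.2431 pm
Maximum final wavelength: λ'_max = λ₀ + 2λ_C = 4.2431 + 4.8526 = 9.0957 pm
Minimum final energy: E'_min = hc/λ'_max = 136.3101 keV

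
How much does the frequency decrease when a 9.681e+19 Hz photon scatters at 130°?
5.448e+19 Hz (decrease)

Convert frequency to wavelength (c = 299792458 m/s):
λ₀ = c/f₀ = 299792458/9.681e+19 = 3.0967096e-12 m = 3.0967 pm

Calculate Compton shift:
Δλ = λ_C(1 - cos(130°)) = 3.9859 pm

Final wavelength:
λ' = λ₀ + Δλ = 3.0967 + 3.9859 = 7.0826 pm

Final frequency:
f' = c/λ' = 299792458/7.0826220e-12 = 4.2327892e+19 Hz

Frequency shift (decrease):
Δf = f₀ - f' = 9.681e+19 - 4.2327892e+19 = 5.448e+19 Hz

(Intermediate values are shown rounded; full precision is carried through to the final answer.)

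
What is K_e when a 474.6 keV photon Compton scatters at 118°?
273.9065 keV

By energy conservation: K_e = E_initial - E_final

First find the scattered photon energy:
Initial wavelength: λ = hc/E = 2.6124 pm
Compton shift: Δλ = λ_C(1 - cos(118°)) = 3.5654 pm
Final wavelength: λ' = 2.6124 + 3.5654 = 6.1778 pm
Final photon energy: E' = hc/λ' = 200.6935 keV

Electron kinetic energy:
K_e = E - E' = 474.6000 - 200.6935 = 273.9065 keV

(Intermediate values are shown rounded; full precision is carried through to the final answer.)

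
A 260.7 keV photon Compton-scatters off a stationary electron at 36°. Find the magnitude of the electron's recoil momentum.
8.3122e-23 kg·m/s

The electron is initially at rest, so by conservation of momentum:
p⃗_e = p⃗₀ − p⃗'  (incident photon momentum minus scattered photon momentum)

Photon momentum magnitudes (p = h/λ = E/c):
λ₀ = hc/E₀ = 4.7558 pm → p₀ = h/λ₀ = 1.3933e-22 kg·m/s
Δλ = λ_C(1 − cos 36°) = 0.4634 pm
λ' = 5.2192 pm → p' = h/λ' = 1.2696e-22 kg·m/s

The scattered photon makes angle θ = 36° with the incident direction, so by the law of cosines:
|p⃗_e|² = p₀² + p'² − 2p₀p'cos θ
|p⃗_e|² = (1.3933e-22)² + (1.2696e-22)² − 2·1.3933e-22·1.2696e-22·cos(36°)
|p⃗_e| = 8.3122e-23 kg·m/s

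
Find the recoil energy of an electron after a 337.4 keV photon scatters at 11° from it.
4.0440 keV

By energy conservation: K_e = E_initial - E_final

First find the scattered photon energy:
Initial wavelength: λ = hc/E = 3.6747 pm
Compton shift: Δλ = λ_C(1 - cos(11°)) = 0.0446 pm
Final wavelength: λ' = 3.6747 + 0.0446 = 3.7193 pm
Final photon energy: E' = hc/λ' = 333.3560 keV

Electron kinetic energy:
K_e = E - E' = 337.4000 - 333.3560 = 4.0440 keV

(Intermediate values are shown rounded; full precision is carried through to the final answer.)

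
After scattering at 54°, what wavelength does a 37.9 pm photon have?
38.9002 pm

Using the Compton scattering formula:
λ' = λ + Δλ = λ + λ_C(1 - cos θ)

Given:
- Initial wavelength λ = 37.9 pm
- Scattering angle θ = 54°
- Compton wavelength λ_C ≈ 2.4263 pm

Calculate the shift:
Δλ = 2.4263 × (1 - cos(54°))
Δλ = 2.4263 × 0.4122
Δλ = 1.0002 pm

Final wavelength:
λ' = 37.9 + 1.0002 = 38.9002 pm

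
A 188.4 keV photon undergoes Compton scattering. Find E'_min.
108.4392 keV (at θ = 180°)

The scattered photon has minimum energy when its wavelength is maximum, i.e., when the Compton shift Δλ = λ_C(1 − cos θ) is maximum. This occurs at θ = 180° (backscattering), giving Δλ_max = 2λ_C = 4.8526 pm.

Initial wavelength: λ₀ = hc/E₀ = 6.5809 pm
Maximum final wavelength: λ'_max = λ₀ + 2λ_C = 6.5809 + 4.8526 = 11.4335 pm
Minimum final energy: E'_min = hc/λ'_max = 108.4392 keV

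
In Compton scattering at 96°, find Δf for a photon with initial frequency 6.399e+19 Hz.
2.328e+19 Hz (decrease)

Convert frequency to wavelength (c = 299792458 m/s):
λ₀ = c/f₀ = 299792458/6.399e+19 = 4.6849892e-12 m = 4.6850 pm

Calculate Compton shift:
Δλ = λ_C(1 - cos(96°)) = 2.6799 pm

Final wavelength:
λ' = λ₀ + Δλ = 4.6850 + 2.6799 = 7.3649 pm

Final frequency:
f' = c/λ' = 299792458/7.3649179e-12 = 4.0705472e+19 Hz

Frequency shift (decrease):
Δf = f₀ - f' = 6.399e+19 - 4.0705472e+19 = 2.328e+19 Hz

(Intermediate values are shown rounded; full precision is carried through to the final answer.)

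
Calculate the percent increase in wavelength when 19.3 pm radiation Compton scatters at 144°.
22.7422%

Calculate the Compton shift:
Δλ = λ_C(1 - cos(144°))
Δλ = 2.4263 × (1 - cos(144°))
Δλ = 2.4263 × 1.8090
Δλ = 4.3892 pm

Percentage change:
(Δλ/λ₀) × 100 = (4.3892/19.3) × 100
= 22.7422%

(Intermediate values are shown rounded; full precision is carried through to the final answer.)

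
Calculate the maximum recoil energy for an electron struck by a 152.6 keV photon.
57.0615 keV

Maximum energy transfer occurs at θ = 180° (backscattering).

Initial photon: E₀ = 152.6 keV → λ₀ = 8.1248 pm

Maximum Compton shift (at 180°):
Δλ_max = 2λ_C = 2 × 2.4263 = 4.8526 pm

Final wavelength:
λ' = 8.1248 + 4.8526 = 12.9774 pm

Minimum photon energy (maximum energy to electron):
E'_min = hc/λ' = 95.5385 keV

Maximum electron kinetic energy:
K_max = E₀ - E'_min = 152.6000 - 95.5385 = 57.0615 keV

(Intermediate values are shown rounded; full precision is carried through to the final answer.)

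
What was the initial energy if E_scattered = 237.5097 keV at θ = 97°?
496.2999 keV

Convert final energy to wavelength (hc ≈ 1239.842 keV·pm):
λ' = hc/E' = 1239.842 / 237.5097 = 5.2202 pm

Calculate the Compton shift:
Δλ = λ_C(1 - cos(97°))
Δλ = 2.4263 × (1 - cos(97°))
Δλ = 2.7220 pm

Initial wavelength:
λ = λ' - Δλ = 5.2202 - 2.7220 = 2.4982 pm

Initial energy:
E = hc/λ = 1239.842 / 2.4982 = 496.2999 keV

(Intermediate values are shown rounded; full precision is carried through to the final answer.)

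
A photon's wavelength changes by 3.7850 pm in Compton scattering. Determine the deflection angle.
124.05°

From the Compton formula Δλ = λ_C(1 - cos θ), we can solve for θ:

cos θ = 1 - Δλ/λ_C

Given:
- Δλ = 3.7850 pm
- λ_C = h/(m_e·c) ≈ 2.42631024 pm

cos θ = 1 - 3.7850/2.42631024
cos θ = 1 - 1.559982
cos θ = -0.559982

θ = arccos(-0.559982)
θ = 124.05°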